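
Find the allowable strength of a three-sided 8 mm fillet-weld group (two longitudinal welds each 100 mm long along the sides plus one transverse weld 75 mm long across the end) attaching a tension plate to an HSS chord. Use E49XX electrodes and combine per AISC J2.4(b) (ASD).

R_n/Ω ≈ 235 kN

E49XX → F_EXX = 490 MPa.
t_e = 0.707 × 8 = 5.656 mm.
R_nwl = 0.6 × 490 × 5.656 × 200 × 10⁻³ = 332.6 kN (longitudinal, 2 welds).
R_nwt = 0.6 × 490 × 5.656 × 75 × 10⁻³ = 124.7 kN (transverse, base value).
(i) R_nwl + R_nwt = 457.3 kN; (ii) 0.85 R_nwl + 1.5 R_nwt = 469.8 kN.
R_n = max = 469.8 kN [governs: (ii)]; R_n/Ω = 234.9 kN.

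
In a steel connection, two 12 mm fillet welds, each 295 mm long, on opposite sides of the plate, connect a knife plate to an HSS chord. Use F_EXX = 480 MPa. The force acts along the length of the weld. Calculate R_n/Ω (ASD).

R_n/Ω ≈ 721 kN

Effective throat t_e = 0.707 × 12 = 8.484 mm.
Total length L = 590 mm; A_we = 8.484 × 590 = 5006 mm².
F_nw = 0.6 F_EXX = 0.6 × 480 = 288 MPa.
R_n = 288 × 5006 × 10⁻³ = 1442 kN; R_n/Ω = 1442/2.0 = 720.8 kN.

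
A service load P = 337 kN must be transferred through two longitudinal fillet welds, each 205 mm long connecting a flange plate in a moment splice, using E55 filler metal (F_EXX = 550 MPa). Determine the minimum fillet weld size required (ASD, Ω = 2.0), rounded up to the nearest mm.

Total weld length L = 410 mm.
Required throat t_e = P × Ω / (0.6 F_EXX × L) = 337 × 2.0 / (0.6 × 550 × 410 × 10⁻³) = 4.982 mm.
Required leg w = t_e / 0.707 = 7.046 mm → use 8 mm.

w = 8 mm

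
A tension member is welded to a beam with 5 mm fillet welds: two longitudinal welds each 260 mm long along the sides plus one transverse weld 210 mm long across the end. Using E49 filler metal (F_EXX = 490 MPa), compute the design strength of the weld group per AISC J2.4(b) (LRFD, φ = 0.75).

t_e = 0.707 × 5 = 3.535 mm.
R_nwl = 0.6 × 490 × 3.535 × 520 × 10⁻³ = 540.4 kN (longitudinal, 2 welds).
R_nwt = 0.6 × 490 × 3.535 × 210 × 10⁻³ = 218.3 kN (transverse, base value).
(i) R_nwl + R_nwt = 758.7 kN; (ii) 0.85 R_nwl + 1.5 R_nwt = 786.7 kN.
R_n = max = 786.7 kN [governs: (ii)]; φR_n = 590.1 kN.

φR_n ≈ 590 kN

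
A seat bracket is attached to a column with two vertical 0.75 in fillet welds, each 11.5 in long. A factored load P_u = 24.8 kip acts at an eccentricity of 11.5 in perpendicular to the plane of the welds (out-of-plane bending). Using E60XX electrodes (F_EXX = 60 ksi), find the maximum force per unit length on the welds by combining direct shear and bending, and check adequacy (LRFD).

f_max ≈ 6.56 kip/in; adequate

L_w = 2 × 11.5 = 23 in; section modulus (unit throat) S = 2 × L²/6 = 44.08 in².
Direct shear f_v = P/L_w = 24.8/23 = 1.078 kip/in.
Moment M = P × e = 24.8 × 11.5 = 285.2 kip·in; bending f_b = M/S = 6.47 kip/in.
f_max = √(f_v² + f_b²) = √(1.078² + 6.47²) = 6.559 kip/in.
φr_n = 0.75 × 0.6 × 60 × (0.707 × 0.75) = 14.32 kip/in → adequate.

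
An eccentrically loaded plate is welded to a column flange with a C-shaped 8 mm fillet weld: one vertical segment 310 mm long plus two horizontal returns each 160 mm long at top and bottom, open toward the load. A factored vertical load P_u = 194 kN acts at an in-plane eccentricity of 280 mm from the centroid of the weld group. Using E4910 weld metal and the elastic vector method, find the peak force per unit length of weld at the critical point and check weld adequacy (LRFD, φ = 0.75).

E49XX → F_EXX = 490 MPa.
Total weld length L_w = 630 mm. Treat welds as unit-width lines.
Centroid: x̄ = 2×160×80 / 630 = 40.63 mm from the vertical weld.
Polar moment about centroid: J = I_x + I_y = [310³/12 + 2×160×155²] + [310×40.63² + 2(160³/12 + 160×39.37²)] = 11860000 mm³.
Direct shear f_v = P/L_w = 194×10³ / 630 = 307.9 N/mm (vertical).
Torsion M = P·e = 194×10³ × 280 = 54320000 N·mm.
Critical point at (x, y) = (119.4, 155) from centroid. f_tx = M·y/J = 709.9 N/mm; f_ty = M·x/J = 546.7 N/mm.
Resultant f_max = √[f_tx² + (f_v + f_ty)²] = √[709.9² + (307.9 + 546.7)²] = 1111 N/mm.
Capacity per unit length: φr_n = 0.75 × 0.6 × 490 × (0.707 × 8) = 1247 N/mm.
1111 ≤ 1247 → adequate.

f_max ≈ 1110 N/mm; adequate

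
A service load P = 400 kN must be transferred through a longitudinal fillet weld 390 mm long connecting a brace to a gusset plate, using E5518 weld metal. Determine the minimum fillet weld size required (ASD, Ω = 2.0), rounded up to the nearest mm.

w = 9 mm

E55XX → F_EXX = 550 MPa.
Total weld length L = 390 mm.
Required throat t_e = P × Ω / (0.6 F_EXX × L) = 400 × 2.0 / (0.6 × 550 × 390 × 10⁻³) = 6.216 mm.
Required leg w = t_e / 0.707 = 8.792 mm → use 9 mm.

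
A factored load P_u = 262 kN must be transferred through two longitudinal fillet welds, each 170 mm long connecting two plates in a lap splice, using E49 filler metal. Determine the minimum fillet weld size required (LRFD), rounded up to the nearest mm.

E49XX → F_EXX = 490 MPa.
Total weld length L = 340 mm.
Required throat t_e = P_u / (φ × 0.6 F_EXX × L) = 262 / (0.75 × 0.6 × 490 × 340 × 10⁻³) = 3.495 mm.
Required leg w = t_e / 0.707 = 4.943 mm → use 5 mm.

w = 5 mm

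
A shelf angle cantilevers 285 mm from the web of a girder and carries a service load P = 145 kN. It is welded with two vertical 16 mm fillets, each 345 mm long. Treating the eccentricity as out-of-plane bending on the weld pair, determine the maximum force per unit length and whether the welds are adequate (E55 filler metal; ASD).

E55XX → F_EXX = 550 MPa.
L_w = 2 × 345 = 690 mm; section modulus (unit throat) S = 2 × L²/6 = 39680 mm².
Direct shear f_v = P/L_w = 145×10³/690 = 210.1 N/mm.
Moment M = P × e = 145×10³ × 285 = 41325000 N·mm; bending f_b = M/S = 1042 N/mm.
f_max = √(f_v² + f_b²) = √(210.1² + 1042²) = 1063 N/mm.
r_n/Ω = (1/2.0) × 0.6 × 550 × (0.707 × 16) = 1866 N/mm → adequate.

f_max ≈ 1060 N/mm; adequate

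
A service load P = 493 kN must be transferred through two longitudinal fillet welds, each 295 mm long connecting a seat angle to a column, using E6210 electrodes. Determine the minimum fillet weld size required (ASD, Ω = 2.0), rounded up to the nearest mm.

E62XX → F_EXX = 620 MPa.
Total weld length L = 590 mm.
Required throat t_e = P × Ω / (0.6 F_EXX × L) = 493 × 2.0 / (0.6 × 620 × 590 × 10⁻³) = 4.492 mm.
Required leg w = t_e / 0.707 = 6.354 mm → use 7 mm.

w = 7 mm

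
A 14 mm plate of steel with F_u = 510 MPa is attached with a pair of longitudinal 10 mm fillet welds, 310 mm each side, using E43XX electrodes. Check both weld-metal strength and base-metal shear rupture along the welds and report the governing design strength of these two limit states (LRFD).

E43XX → F_EXX = 430 MPa.
t_e = 0.707 × 10 = 7.07 mm; L = 620 mm.
Weld metal: φR_n = 0.75 × 0.6 × 430 × 7.07 × 620 × 10⁻³ = 848.2 kN.
Base metal (shear rupture): φR_n = 0.75 × 0.6 × 510 × 14 × 620 × 10⁻³ = 1992 kN.
Governing: weld metal.

φR_n ≈ 848 kN (weld metal governs)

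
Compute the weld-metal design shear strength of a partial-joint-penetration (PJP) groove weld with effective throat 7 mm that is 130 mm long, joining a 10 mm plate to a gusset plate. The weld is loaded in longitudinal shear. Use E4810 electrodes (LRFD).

φR_n ≈ 197 kN

E48XX → F_EXX = 480 MPa.
Effective throat (given) t_e = 7 mm.
A_we = 7 × 130 = 910 mm².
F_nw = 0.6 F_EXX = 288 MPa.
φR_n = 0.75 × 288 × 910 × 10⁻³ = 196.6 kN.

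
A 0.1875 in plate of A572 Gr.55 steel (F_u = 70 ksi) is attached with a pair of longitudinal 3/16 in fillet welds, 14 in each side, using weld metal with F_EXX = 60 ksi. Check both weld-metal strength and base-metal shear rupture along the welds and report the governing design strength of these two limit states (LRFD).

φR_n ≈ 100 kips (weld metal governs)

t_e = 0.707 × 0.1875 = 0.1326 in; L = 28 in.
Weld metal: φR_n = 0.75 × 0.6 × 60 × 0.1326 × 28 = 100.2 kips.
Base metal (shear rupture): φR_n = 0.75 × 0.6 × 70 × 0.1875 × 28 = 165.4 kips.
Governing: weld metal.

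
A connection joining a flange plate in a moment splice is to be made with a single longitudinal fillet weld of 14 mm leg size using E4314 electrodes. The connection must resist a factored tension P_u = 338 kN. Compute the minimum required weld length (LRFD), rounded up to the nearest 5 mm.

L = 180 mm

E43XX → F_EXX = 430 MPa.
Throat t_e = 0.707 × 14 = 9.898 mm.
φr_n = 0.75 × 0.6 × 430 × 9.898 × 10⁻³ = 1.915 kN/mm.
L_req = P_u / φr_n = 338 / 1.915 = 176.5 mm total.
Round up → use L = 180 mm.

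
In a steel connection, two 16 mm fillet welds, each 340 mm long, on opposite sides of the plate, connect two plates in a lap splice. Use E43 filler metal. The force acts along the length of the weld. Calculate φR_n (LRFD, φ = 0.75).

E43XX → F_EXX = 430 MPa.
Effective throat t_e = 0.707 × 16 = 11.31 mm.
Total length L = 680 mm; A_we = 11.31 × 680 = 7692 mm².
F_nw = 0.6 F_EXX = 0.6 × 430 = 258 MPa.
φR_n = 0.75 × 258 × 7692 × 10⁻³ = 1488 kN.

φR_n ≈ 1490 kN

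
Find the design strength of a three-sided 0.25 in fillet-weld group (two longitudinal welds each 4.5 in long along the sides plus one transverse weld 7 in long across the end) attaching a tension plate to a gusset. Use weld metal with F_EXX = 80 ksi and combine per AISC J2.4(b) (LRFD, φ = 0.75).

t_e = 0.707 × 0.25 = 0.1767 in.
R_nwl = 0.6 × 80 × 0.1767 × 9 = 76.36 kips (longitudinal, 2 welds).
R_nwt = 0.6 × 80 × 0.1767 × 7 = 59.39 kips (transverse, base value).
(i) R_nwl + R_nwt = 135.7 kips; (ii) 0.85 R_nwl + 1.5 R_nwt = 154 kips.
R_n = max = 154 kips [governs: (ii)]; φR_n = 115.5 kips.

φR_n ≈ 115 kips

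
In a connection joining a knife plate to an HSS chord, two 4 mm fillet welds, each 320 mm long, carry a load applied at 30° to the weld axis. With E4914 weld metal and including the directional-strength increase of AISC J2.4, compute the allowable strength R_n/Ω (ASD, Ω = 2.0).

E49XX → F_EXX = 490 MPa.
t_e = 0.707 × 4 = 2.828 mm; A_we = 2.828 × 640 = 1810 mm².
Directional factor: 1.0 + 0.5 sin^1.5(30°) = 1.177.
F_nw = 0.6 × 490 × 1.177 = 346 MPa.
R_n/Ω = (346 × 1810) / 2.0 × 10⁻³ = 313.1 kN.

R_n/Ω ≈ 313 kN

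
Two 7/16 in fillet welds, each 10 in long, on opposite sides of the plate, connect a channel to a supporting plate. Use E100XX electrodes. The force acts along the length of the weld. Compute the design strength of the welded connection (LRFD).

E100XX → F_EXX = 100 ksi.
Effective throat t_e = 0.707 × 0.4375 = 0.3093 in.
Total length L = 20 in; A_we = 0.3093 × 20 = 6.186 in².
F_nw = 0.6 F_EXX = 0.6 × 100 = 60 ksi.
φR_n = 0.75 × 60 × 6.186 = 278.4 kips.

φR_n ≈ 278 kips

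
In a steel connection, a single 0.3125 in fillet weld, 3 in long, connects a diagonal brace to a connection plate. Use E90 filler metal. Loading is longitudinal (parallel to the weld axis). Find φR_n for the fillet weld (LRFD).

φR_n ≈ 26.8 kips

E90XX → F_EXX = 90 ksi.
Effective throat t_e = 0.707 × 0.3125 = 0.2209 in.
Total length L = 3 in; A_we = 0.2209 × 3 = 0.6628 in².
F_nw = 0.6 F_EXX = 0.6 × 90 = 54 ksi.
φR_n = 0.75 × 54 × 0.6628 = 26.84 kips.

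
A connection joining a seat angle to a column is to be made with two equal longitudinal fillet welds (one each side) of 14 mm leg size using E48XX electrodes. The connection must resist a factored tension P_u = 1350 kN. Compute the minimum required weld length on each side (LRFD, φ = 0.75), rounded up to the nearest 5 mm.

L = 320 mm on each side

E48XX → F_EXX = 480 MPa.
Throat t_e = 0.707 × 14 = 9.898 mm.
φr_n = 0.75 × 0.6 × 480 × 9.898 × 10⁻³ = 2.138 kN/mm.
L_req = P_u / φr_n = 1350 / 2.138 = 631.4 mm total.
Per side: 631.4 / 2 = 315.7 mm.
Round up → use L = 320 mm on each side.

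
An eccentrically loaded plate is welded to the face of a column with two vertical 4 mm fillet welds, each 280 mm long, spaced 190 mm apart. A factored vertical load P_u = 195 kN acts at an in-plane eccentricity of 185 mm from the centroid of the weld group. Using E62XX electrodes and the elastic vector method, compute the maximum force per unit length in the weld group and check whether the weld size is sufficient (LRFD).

E62XX → F_EXX = 620 MPa.
Total weld length L_w = 560 mm. Treat welds as unit-width lines.
Polar moment about centroid: J = 2[d³/12 + d(b/2)²] = 2[280³/12 + 280×95²] = 8713000 mm³.
Direct shear f_v = P/L_w = 195×10³ / 560 = 348.2 N/mm (vertical).
Torsion M = P·e = 195×10³ × 185 = 36075000 N·mm.
Critical point at (x, y) = (95, 140) from centroid. f_tx = M·y/J = 579.7 N/mm; f_ty = M·x/J = 393.3 N/mm.
Resultant f_max = √[f_tx² + (f_v + f_ty)²] = √[579.7² + (348.2 + 393.3)²] = 941.2 N/mm.
Capacity per unit length: φr_n = 0.75 × 0.6 × 620 × (0.707 × 4) = 789 N/mm.
941.2 > 789 → NOT adequate.

f_max ≈ 941 N/mm; NOT adequate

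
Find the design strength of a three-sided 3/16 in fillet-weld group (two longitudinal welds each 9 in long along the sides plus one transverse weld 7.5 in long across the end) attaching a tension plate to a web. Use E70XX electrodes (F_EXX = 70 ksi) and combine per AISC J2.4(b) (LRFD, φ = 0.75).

φR_n ≈ 111 kips

t_e = 0.707 × 0.1875 = 0.1326 in.
R_nwl = 0.6 × 70 × 0.1326 × 18 = 100.2 kips (longitudinal, 2 welds).
R_nwt = 0.6 × 70 × 0.1326 × 7.5 = 41.76 kips (transverse, base value).
(i) R_nwl + R_nwt = 142 kips; (ii) 0.85 R_nwl + 1.5 R_nwt = 147.8 kips.
R_n = max = 147.8 kips [governs: (ii)]; φR_n = 110.9 kips.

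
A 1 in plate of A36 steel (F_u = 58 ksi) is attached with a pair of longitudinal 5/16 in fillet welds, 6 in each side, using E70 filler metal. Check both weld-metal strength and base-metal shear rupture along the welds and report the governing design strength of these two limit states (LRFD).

φR_n ≈ 83.5 kips (weld metal governs)

E70XX → F_EXX = 70 ksi.
t_e = 0.707 × 0.3125 = 0.2209 in; L = 12 in.
Weld metal: φR_n = 0.75 × 0.6 × 70 × 0.2209 × 12 = 83.51 kips.
Base metal (shear rupture): φR_n = 0.75 × 0.6 × 58 × 1 × 12 = 313.2 kips.
Governing: weld metal.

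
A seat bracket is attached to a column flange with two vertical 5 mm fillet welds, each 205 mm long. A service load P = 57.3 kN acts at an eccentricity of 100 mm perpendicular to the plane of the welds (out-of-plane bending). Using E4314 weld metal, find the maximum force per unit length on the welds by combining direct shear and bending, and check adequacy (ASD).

f_max ≈ 432 N/mm; adequate

E43XX → F_EXX = 430 MPa.
L_w = 2 × 205 = 410 mm; section modulus (unit throat) S = 2 × L²/6 = 14010 mm².
Direct shear f_v = P/L_w = 57.3×10³/410 = 139.8 N/mm.
Moment M = P × e = 57.3×10³ × 100 = 5730000 N·mm; bending f_b = M/S = 409 N/mm.
f_max = √(f_v² + f_b²) = √(139.8² + 409²) = 432.3 N/mm.
r_n/Ω = (1/2.0) × 0.6 × 430 × (0.707 × 5) = 456 N/mm → adequate.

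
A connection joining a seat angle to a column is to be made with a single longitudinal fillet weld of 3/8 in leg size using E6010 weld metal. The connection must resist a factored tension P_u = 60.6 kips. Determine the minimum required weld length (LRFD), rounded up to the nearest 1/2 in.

E60XX → F_EXX = 60 ksi.
Throat t_e = 0.707 × 0.375 = 0.2651 in.
φr_n = 0.75 × 0.6 × 60 × 0.2651 = 7.158 kips/in.
L_req = P_u / φr_n = 60.6 / 7.158 = 8.466 in total.
Round up → use L = 8.5 in.

L = 8.5 in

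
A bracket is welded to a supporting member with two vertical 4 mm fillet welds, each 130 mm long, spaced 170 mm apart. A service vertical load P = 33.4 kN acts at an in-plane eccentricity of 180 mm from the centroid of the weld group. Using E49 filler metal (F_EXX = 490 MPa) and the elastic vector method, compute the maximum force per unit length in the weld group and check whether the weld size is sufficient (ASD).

f_max ≈ 396 N/mm; adequate

Total weld length L_w = 260 mm. Treat welds as unit-width lines.
Polar moment about centroid: J = 2[d³/12 + d(b/2)²] = 2[130³/12 + 130×85²] = 2245000 mm³.
Direct shear f_v = P/L_w = 33.4×10³ / 260 = 128.5 N/mm (vertical).
Torsion M = P·e = 33.4×10³ × 180 = 6012000 N·mm.
Critical point at (x, y) = (85, 65) from centroid. f_tx = M·y/J = 174.1 N/mm; f_ty = M·x/J = 227.7 N/mm.
Resultant f_max = √[f_tx² + (f_v + f_ty)²] = √[174.1² + (128.5 + 227.7)²] = 396.4 N/mm.
Capacity per unit length: r_n/Ω = (1/2.0) × 0.6 × 490 × (0.707 × 4) = 415.7 N/mm.
396.4 ≤ 415.7 → adequate.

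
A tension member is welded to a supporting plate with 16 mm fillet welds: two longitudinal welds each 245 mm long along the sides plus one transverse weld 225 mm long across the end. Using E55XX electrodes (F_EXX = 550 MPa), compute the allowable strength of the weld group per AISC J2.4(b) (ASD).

R_n/Ω ≈ 1410 kN

t_e = 0.707 × 16 = 11.31 mm.
R_nwl = 0.6 × 550 × 11.31 × 490 × 10⁻³ = 1829 kN (longitudinal, 2 welds).
R_nwt = 0.6 × 550 × 11.31 × 225 × 10⁻³ = 839.9 kN (transverse, base value).
(i) R_nwl + R_nwt = 2669 kN; (ii) 0.85 R_nwl + 1.5 R_nwt = 2815 kN.
R_n = max = 2815 kN [governs: (ii)]; R_n/Ω = 1407 kN.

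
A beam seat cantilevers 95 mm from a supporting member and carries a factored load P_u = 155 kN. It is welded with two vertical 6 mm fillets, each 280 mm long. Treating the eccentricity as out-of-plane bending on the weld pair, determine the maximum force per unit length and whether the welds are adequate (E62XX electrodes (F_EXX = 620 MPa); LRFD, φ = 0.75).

L_w = 2 × 280 = 560 mm; section modulus (unit throat) S = 2 × L²/6 = 26130 mm².
Direct shear f_v = P/L_w = 155×10³/560 = 276.8 N/mm.
Moment M = P × e = 155×10³ × 95 = 14725000 N·mm; bending f_b = M/S = 563.5 N/mm.
f_max = √(f_v² + f_b²) = √(276.8² + 563.5²) = 627.8 N/mm.
φr_n = 0.75 × 0.6 × 620 × (0.707 × 6) = 1184 N/mm → adequate.

f_max ≈ 628 N/mm; adequate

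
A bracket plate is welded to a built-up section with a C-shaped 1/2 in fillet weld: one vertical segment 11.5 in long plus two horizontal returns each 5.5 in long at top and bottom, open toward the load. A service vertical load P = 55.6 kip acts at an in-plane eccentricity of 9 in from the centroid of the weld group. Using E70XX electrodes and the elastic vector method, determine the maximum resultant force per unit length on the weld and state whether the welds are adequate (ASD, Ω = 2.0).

f_max ≈ 8.03 kip/in; NOT adequate

E70XX → F_EXX = 70 ksi.
Total weld length L_w = 22.5 in. Treat welds as unit-width lines.
Centroid: x̄ = 2×5.5×2.75 / 22.5 = 1.344 in from the vertical weld.
Polar moment about centroid: J = I_x + I_y = [11.5³/12 + 2×5.5×5.75²] + [11.5×1.344² + 2(5.5³/12 + 5.5×1.406²)] = 560.7 in³.
Direct shear f_v = P/L_w = 55.6 / 22.5 = 2.471 kip/in (vertical).
Torsion M = P·e = 55.6 × 9 = 500.4 kip·in.
Critical point at (x, y) = (4.156, 5.75) from centroid. f_tx = M·y/J = 5.132 kip/in; f_ty = M·x/J = 3.709 kip/in.
Resultant f_max = √[f_tx² + (f_v + f_ty)²] = √[5.132² + (2.471 + 3.709)²] = 8.033 kip/in.
Capacity per unit length: r_n/Ω = (1/2.0) × 0.6 × 70 × (0.707 × 0.5) = 7.423 kip/in.
8.033 > 7.423 → NOT adequate.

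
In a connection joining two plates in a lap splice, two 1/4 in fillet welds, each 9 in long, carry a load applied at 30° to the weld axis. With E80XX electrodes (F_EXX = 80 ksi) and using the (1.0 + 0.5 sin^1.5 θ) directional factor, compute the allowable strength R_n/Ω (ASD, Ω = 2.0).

R_n/Ω ≈ 89.9 kip

t_e = 0.707 × 0.25 = 0.1767 in; A_we = 0.1767 × 18 = 3.181 in².
Directional factor: 1.0 + 0.5 sin^1.5(30°) = 1.177.
F_nw = 0.6 × 80 × 1.177 = 56.49 ksi.
R_n/Ω = (56.49 × 3.181) / 2.0 = 89.85 kip.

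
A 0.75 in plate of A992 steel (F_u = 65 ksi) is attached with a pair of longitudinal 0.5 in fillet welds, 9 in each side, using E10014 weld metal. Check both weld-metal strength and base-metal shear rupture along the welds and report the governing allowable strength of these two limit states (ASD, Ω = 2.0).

E100XX → F_EXX = 100 ksi.
t_e = 0.707 × 0.5 = 0.3535 in; L = 18 in.
Weld metal: R_n/Ω = (1/2.0) × 0.6 × 100 × 0.3535 × 18 = 190.9 kips.
Base metal (shear rupture): R_n/Ω = (1/2.0) × 0.6 × 65 × 0.75 × 18 = 263.2 kips.
Governing: weld metal.

R_n/Ω ≈ 191 kips (weld metal governs)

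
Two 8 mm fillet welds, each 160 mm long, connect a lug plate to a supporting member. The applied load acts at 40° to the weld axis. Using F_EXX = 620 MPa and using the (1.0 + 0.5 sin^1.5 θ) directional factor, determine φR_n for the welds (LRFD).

t_e = 0.707 × 8 = 5.656 mm; A_we = 5.656 × 320 = 1810 mm².
Directional factor: 1.0 + 0.5 sin^1.5(40°) = 1.258.
F_nw = 0.6 × 620 × 1.258 = 467.9 MPa.
φR_n = 0.75 × 467.9 × 1810 × 10⁻³ = 635.1 kN.

φR_n ≈ 635 kN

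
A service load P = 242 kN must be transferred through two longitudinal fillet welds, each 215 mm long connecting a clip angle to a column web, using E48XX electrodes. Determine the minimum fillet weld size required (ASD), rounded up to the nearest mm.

E48XX → F_EXX = 480 MPa.
Total weld length L = 430 mm.
Required throat t_e = P × Ω / (0.6 F_EXX × L) = 242 × 2.0 / (0.6 × 480 × 430 × 10⁻³) = 3.908 mm.
Required leg w = t_e / 0.707 = 5.528 mm → use 6 mm.

w = 6 mm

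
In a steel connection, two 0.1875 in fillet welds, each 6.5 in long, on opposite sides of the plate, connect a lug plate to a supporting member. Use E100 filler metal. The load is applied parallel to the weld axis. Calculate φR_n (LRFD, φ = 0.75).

φR_n ≈ 77.5 kip

E100XX → F_EXX = 100 ksi.
Effective throat t_e = 0.707 × 0.1875 = 0.1326 in.
Total length L = 13 in; A_we = 0.1326 × 13 = 1.723 in².
F_nw = 0.6 F_EXX = 0.6 × 100 = 60 ksi.
φR_n = 0.75 × 60 × 1.723 = 77.55 kip.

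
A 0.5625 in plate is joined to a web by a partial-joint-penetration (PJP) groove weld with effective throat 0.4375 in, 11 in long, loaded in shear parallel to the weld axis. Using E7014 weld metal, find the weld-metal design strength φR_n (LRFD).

E70XX → F_EXX = 70 ksi.
Effective throat (given) t_e = 0.4375 in.
A_we = 0.4375 × 11 = 4.812 in².
F_nw = 0.6 F_EXX = 42 ksi.
φR_n = 0.75 × 42 × 4.812 = 151.6 kip.

φR_n ≈ 152 kip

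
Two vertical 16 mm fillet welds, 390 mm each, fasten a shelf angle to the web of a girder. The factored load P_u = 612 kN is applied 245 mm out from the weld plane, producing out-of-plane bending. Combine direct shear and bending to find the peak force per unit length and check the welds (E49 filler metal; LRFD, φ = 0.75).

f_max ≈ 3060 N/mm; NOT adequate

E49XX → F_EXX = 490 MPa.
L_w = 2 × 390 = 780 mm; section modulus (unit throat) S = 2 × L²/6 = 50700 mm².
Direct shear f_v = P/L_w = 612×10³/780 = 784.6 N/mm.
Moment M = P × e = 612×10³ × 245 = 149940000 N·mm; bending f_b = M/S = 2957 N/mm.
f_max = √(f_v² + f_b²) = √(784.6² + 2957²) = 3060 N/mm.
φr_n = 0.75 × 0.6 × 490 × (0.707 × 16) = 2494 N/mm → NOT adequate.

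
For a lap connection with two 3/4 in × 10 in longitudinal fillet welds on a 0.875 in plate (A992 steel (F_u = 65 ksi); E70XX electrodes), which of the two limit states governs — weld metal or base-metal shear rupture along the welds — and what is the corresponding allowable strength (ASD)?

R_n/Ω ≈ 223 kip (weld metal governs)

E70XX → F_EXX = 70 ksi.
t_e = 0.707 × 0.75 = 0.5302 in; L = 20 in.
Weld metal: R_n/Ω = (1/2.0) × 0.6 × 70 × 0.5302 × 20 = 222.7 kip.
Base metal (shear rupture): R_n/Ω = (1/2.0) × 0.6 × 65 × 0.875 × 20 = 341.2 kip.
Governing: weld metal.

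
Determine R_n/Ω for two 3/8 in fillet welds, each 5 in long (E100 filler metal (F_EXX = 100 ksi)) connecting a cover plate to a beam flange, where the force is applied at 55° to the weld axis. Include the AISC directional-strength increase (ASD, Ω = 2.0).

t_e = 0.707 × 0.375 = 0.2651 in; A_we = 0.2651 × 10 = 2.651 in².
Directional factor: 1.0 + 0.5 sin^1.5(55°) = 1.371.
F_nw = 0.6 × 100 × 1.371 = 82.24 ksi.
R_n/Ω = (82.24 × 2.651) / 2.0 = 109 kips.

R_n/Ω ≈ 109 kips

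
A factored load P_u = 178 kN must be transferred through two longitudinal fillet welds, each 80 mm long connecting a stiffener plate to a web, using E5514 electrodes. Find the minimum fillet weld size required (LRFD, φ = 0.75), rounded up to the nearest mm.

w = 7 mm

E55XX → F_EXX = 550 MPa.
Total weld length L = 160 mm.
Required throat t_e = P_u / (φ × 0.6 F_EXX × L) = 178 / (0.75 × 0.6 × 550 × 160 × 10⁻³) = 4.495 mm.
Required leg w = t_e / 0.707 = 6.358 mm → use 7 mm.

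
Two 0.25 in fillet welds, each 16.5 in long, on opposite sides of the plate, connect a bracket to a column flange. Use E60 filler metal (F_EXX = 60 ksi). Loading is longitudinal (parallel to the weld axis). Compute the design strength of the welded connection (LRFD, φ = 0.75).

φR_n ≈ 157 kip

Effective throat t_e = 0.707 × 0.25 = 0.1767 in.
Total length L = 33 in; A_we = 0.1767 × 33 = 5.833 in².
F_nw = 0.6 F_EXX = 0.6 × 60 = 36 ksi.
φR_n = 0.75 × 36 × 5.833 = 157.5 kip.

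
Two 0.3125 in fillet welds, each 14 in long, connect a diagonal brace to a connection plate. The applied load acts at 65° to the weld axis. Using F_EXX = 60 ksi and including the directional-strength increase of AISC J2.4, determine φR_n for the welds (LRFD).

t_e = 0.707 × 0.3125 = 0.2209 in; A_we = 0.2209 × 28 = 6.186 in².
Directional factor: 1.0 + 0.5 sin^1.5(65°) = 1.431.
F_nw = 0.6 × 60 × 1.431 = 51.53 ksi.
φR_n = 0.75 × 51.53 × 6.186 = 239.1 kips.

φR_n ≈ 239 kips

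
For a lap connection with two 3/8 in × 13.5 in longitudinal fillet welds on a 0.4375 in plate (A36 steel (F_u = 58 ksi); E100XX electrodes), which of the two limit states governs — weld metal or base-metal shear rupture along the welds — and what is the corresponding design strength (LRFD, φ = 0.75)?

φR_n ≈ 308 kip (base-metal shear rupture governs)

E100XX → F_EXX = 100 ksi.
t_e = 0.707 × 0.375 = 0.2651 in; L = 27 in.
Weld metal: φR_n = 0.75 × 0.6 × 100 × 0.2651 × 27 = 322.1 kip.
Base metal (shear rupture): φR_n = 0.75 × 0.6 × 58 × 0.4375 × 27 = 308.3 kip.
Governing: base-metal shear rupture.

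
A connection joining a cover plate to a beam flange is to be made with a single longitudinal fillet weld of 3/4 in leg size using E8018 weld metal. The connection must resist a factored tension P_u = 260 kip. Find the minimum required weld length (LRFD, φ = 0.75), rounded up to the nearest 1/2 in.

L = 14 in

E80XX → F_EXX = 80 ksi.
Throat t_e = 0.707 × 0.75 = 0.5302 in.
φr_n = 0.75 × 0.6 × 80 × 0.5302 = 19.09 kip/in.
L_req = P_u / φr_n = 260 / 19.09 = 13.62 in total.
Round up → use L = 14 in.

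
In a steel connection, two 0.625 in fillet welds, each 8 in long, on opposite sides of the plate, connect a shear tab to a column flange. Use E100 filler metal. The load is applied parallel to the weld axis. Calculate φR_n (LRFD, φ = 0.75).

E100XX → F_EXX = 100 ksi.
Effective throat t_e = 0.707 × 0.625 = 0.4419 in.
Total length L = 16 in; A_we = 0.4419 × 16 = 7.07 in².
F_nw = 0.6 F_EXX = 0.6 × 100 = 60 ksi.
φR_n = 0.75 × 60 × 7.07 = 318.1 kip.

φR_n ≈ 318 kip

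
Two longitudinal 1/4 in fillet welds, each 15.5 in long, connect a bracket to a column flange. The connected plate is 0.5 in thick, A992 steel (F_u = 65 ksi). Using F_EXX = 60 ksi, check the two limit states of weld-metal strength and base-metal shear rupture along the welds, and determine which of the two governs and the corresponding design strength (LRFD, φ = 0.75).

t_e = 0.707 × 0.25 = 0.1767 in; L = 31 in.
Weld metal: φR_n = 0.75 × 0.6 × 60 × 0.1767 × 31 = 147.9 kip.
Base metal (shear rupture): φR_n = 0.75 × 0.6 × 65 × 0.5 × 31 = 453.4 kip.
Governing: weld metal.

φR_n ≈ 148 kip (weld metal governs)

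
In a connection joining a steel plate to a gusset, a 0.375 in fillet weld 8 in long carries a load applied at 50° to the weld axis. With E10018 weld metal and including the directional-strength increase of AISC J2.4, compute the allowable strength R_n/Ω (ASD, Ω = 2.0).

R_n/Ω ≈ 85 kips

E100XX → F_EXX = 100 ksi.
t_e = 0.707 × 0.375 = 0.2651 in; A_we = 0.2651 × 8 = 2.121 in².
Directional factor: 1.0 + 0.5 sin^1.5(50°) = 1.335.
F_nw = 0.6 × 100 × 1.335 = 80.11 ksi.
R_n/Ω = (80.11 × 2.121) / 2.0 = 84.96 kips.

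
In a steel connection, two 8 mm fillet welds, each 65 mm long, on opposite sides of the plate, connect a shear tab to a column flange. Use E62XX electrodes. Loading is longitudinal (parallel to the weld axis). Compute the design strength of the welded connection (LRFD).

φR_n ≈ 205 kN

E62XX → F_EXX = 620 MPa.
Effective throat t_e = 0.707 × 8 = 5.656 mm.
Total length L = 130 mm; A_we = 5.656 × 130 = 735.3 mm².
F_nw = 0.6 F_EXX = 0.6 × 620 = 372 MPa.
φR_n = 0.75 × 372 × 735.3 × 10⁻³ = 205.1 kN.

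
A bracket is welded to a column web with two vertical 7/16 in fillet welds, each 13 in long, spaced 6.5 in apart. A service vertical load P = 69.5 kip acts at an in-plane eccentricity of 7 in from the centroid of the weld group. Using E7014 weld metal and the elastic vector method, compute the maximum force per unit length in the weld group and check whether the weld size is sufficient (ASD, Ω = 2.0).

f_max ≈ 7.13 kip/in; NOT adequate

E70XX → F_EXX = 70 ksi.
Total weld length L_w = 26 in. Treat welds as unit-width lines.
Polar moment about centroid: J = 2[d³/12 + d(b/2)²] = 2[13³/12 + 13×3.25²] = 640.8 in³.
Direct shear f_v = P/L_w = 69.5 / 26 = 2.673 kip/in (vertical).
Torsion M = P·e = 69.5 × 7 = 486.5 kip·in.
Critical point at (x, y) = (3.25, 6.5) from centroid. f_tx = M·y/J = 4.935 kip/in; f_ty = M·x/J = 2.467 kip/in.
Resultant f_max = √[f_tx² + (f_v + f_ty)²] = √[4.935² + (2.673 + 2.467)²] = 7.126 kip/in.
Capacity per unit length: r_n/Ω = (1/2.0) × 0.6 × 70 × (0.707 × 0.4375) = 6.496 kip/in.
7.126 > 6.496 → NOT adequate.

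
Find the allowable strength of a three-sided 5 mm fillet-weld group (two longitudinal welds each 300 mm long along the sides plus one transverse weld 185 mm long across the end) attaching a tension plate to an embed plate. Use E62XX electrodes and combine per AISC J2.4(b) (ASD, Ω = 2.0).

R_n/Ω ≈ 518 kN

E62XX → F_EXX = 620 MPa.
t_e = 0.707 × 5 = 3.535 mm.
R_nwl = 0.6 × 620 × 3.535 × 600 × 10⁻³ = 789 kN (longitudinal, 2 welds).
R_nwt = 0.6 × 620 × 3.535 × 185 × 10⁻³ = 243.3 kN (transverse, base value).
(i) R_nwl + R_nwt = 1032 kN; (ii) 0.85 R_nwl + 1.5 R_nwt = 1036 kN.
R_n = max = 1036 kN [governs: (ii)]; R_n/Ω = 517.8 kN.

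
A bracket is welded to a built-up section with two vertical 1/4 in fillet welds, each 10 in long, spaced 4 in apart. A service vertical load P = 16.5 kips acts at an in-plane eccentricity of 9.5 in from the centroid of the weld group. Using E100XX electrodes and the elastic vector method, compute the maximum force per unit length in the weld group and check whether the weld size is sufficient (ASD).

f_max ≈ 3.81 kip/in; adequate

E100XX → F_EXX = 100 ksi.
Total weld length L_w = 20 in. Treat welds as unit-width lines.
Polar moment about centroid: J = 2[d³/12 + d(b/2)²] = 2[10³/12 + 10×2²] = 246.7 in³.
Direct shear f_v = P/L_w = 16.5 / 20 = 0.825 kip/in (vertical).
Torsion M = P·e = 16.5 × 9.5 = 156.75 kip·in.
Critical point at (x, y) = (2, 5) from centroid. f_tx = M·y/J = 3.177 kip/in; f_ty = M·x/J = 1.271 kip/in.
Resultant f_max = √[f_tx² + (f_v + f_ty)²] = √[3.177² + (0.825 + 1.271)²] = 3.806 kip/in.
Capacity per unit length: r_n/Ω = (1/2.0) × 0.6 × 100 × (0.707 × 0.25) = 5.302 kip/in.
3.806 ≤ 5.302 → adequate.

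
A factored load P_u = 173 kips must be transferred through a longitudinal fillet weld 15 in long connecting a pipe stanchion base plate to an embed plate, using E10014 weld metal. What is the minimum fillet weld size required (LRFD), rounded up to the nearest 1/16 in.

w = 3/8 in

E100XX → F_EXX = 100 ksi.
Total weld length L = 15 in.
Required throat t_e = P_u / (φ × 0.6 F_EXX × L) = 173 / (0.75 × 0.6 × 100 × 15) = 0.2563 in.
Required leg w = t_e / 0.707 = 0.3625 in → use 3/8 in.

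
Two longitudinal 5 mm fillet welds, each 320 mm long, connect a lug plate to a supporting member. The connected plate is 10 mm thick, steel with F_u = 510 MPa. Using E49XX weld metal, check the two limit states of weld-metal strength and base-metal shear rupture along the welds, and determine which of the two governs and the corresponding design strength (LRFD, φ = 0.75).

φR_n ≈ 499 kN (weld metal governs)

E49XX → F_EXX = 490 MPa.
t_e = 0.707 × 5 = 3.535 mm; L = 640 mm.
Weld metal: φR_n = 0.75 × 0.6 × 490 × 3.535 × 640 × 10⁻³ = 498.9 kN.
Base metal (shear rupture): φR_n = 0.75 × 0.6 × 510 × 10 × 640 × 10⁻³ = 1469 kN.
Governing: weld metal.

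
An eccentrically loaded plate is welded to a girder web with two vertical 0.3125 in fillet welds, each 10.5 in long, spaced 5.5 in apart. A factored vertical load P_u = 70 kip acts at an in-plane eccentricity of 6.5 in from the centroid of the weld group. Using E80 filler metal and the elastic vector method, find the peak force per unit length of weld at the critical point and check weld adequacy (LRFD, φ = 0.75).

f_max ≈ 9.67 kip/in; NOT adequate

E80XX → F_EXX = 80 ksi.
Total weld length L_w = 21 in. Treat welds as unit-width lines.
Polar moment about centroid: J = 2[d³/12 + d(b/2)²] = 2[10.5³/12 + 10.5×2.75²] = 351.8 in³.
Direct shear f_v = P/L_w = 70 / 21 = 3.333 kip/in (vertical).
Torsion M = P·e = 70 × 6.5 = 455 kip·in.
Critical point at (x, y) = (2.75, 5.25) from centroid. f_tx = M·y/J = 6.791 kip/in; f_ty = M·x/J = 3.557 kip/in.
Resultant f_max = √[f_tx² + (f_v + f_ty)²] = √[6.791² + (3.333 + 3.557)²] = 9.675 kip/in.
Capacity per unit length: φr_n = 0.75 × 0.6 × 80 × (0.707 × 0.3125) = 7.954 kip/in.
9.675 > 7.954 → NOT adequate.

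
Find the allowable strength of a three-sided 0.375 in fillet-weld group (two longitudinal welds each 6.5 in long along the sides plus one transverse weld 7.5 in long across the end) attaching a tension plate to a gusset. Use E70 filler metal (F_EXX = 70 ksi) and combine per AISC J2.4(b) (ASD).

R_n/Ω ≈ 124 kip

t_e = 0.707 × 0.375 = 0.2651 in.
R_nwl = 0.6 × 70 × 0.2651 × 13 = 144.8 kip (longitudinal, 2 welds).
R_nwt = 0.6 × 70 × 0.2651 × 7.5 = 83.51 kip (transverse, base value).
(i) R_nwl + R_nwt = 228.3 kip; (ii) 0.85 R_nwl + 1.5 R_nwt = 248.3 kip.
R_n = max = 248.3 kip [governs: (ii)]; R_n/Ω = 124.2 kip.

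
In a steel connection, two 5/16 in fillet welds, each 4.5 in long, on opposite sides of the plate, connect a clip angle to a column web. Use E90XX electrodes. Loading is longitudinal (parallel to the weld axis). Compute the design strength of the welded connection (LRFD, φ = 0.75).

φR_n ≈ 80.5 kip

E90XX → F_EXX = 90 ksi.
Effective throat t_e = 0.707 × 0.3125 = 0.2209 in.
Total length L = 9 in; A_we = 0.2209 × 9 = 1.988 in².
F_nw = 0.6 F_EXX = 0.6 × 90 = 54 ksi.
φR_n = 0.75 × 54 × 1.988 = 80.53 kip.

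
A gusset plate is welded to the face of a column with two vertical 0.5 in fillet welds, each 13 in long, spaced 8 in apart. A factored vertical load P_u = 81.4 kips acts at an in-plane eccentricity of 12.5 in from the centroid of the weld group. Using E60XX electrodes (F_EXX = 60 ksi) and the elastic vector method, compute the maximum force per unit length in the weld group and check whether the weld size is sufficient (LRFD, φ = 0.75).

Total weld length L_w = 26 in. Treat welds as unit-width lines.
Polar moment about centroid: J = 2[d³/12 + d(b/2)²] = 2[13³/12 + 13×4²] = 782.2 in³.
Direct shear f_v = P/L_w = 81.4 / 26 = 3.131 kip/in (vertical).
Torsion M = P·e = 81.4 × 12.5 = 1017.5 kip·in.
Critical point at (x, y) = (4, 6.5) from centroid. f_tx = M·y/J = 8.456 kip/in; f_ty = M·x/J = 5.203 kip/in.
Resultant f_max = √[f_tx² + (f_v + f_ty)²] = √[8.456² + (3.131 + 5.203)²] = 11.87 kip/in.
Capacity per unit length: φr_n = 0.75 × 0.6 × 60 × (0.707 × 0.5) = 9.544 kip/in.
11.87 > 9.544 → NOT adequate.

f_max ≈ 11.9 kip/in; NOT adequate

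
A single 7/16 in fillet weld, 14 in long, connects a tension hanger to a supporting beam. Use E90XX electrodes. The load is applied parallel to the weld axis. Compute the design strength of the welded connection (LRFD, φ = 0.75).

E90XX → F_EXX = 90 ksi.
Effective throat t_e = 0.707 × 0.4375 = 0.3093 in.
Total length L = 14 in; A_we = 0.3093 × 14 = 4.33 in².
F_nw = 0.6 F_EXX = 0.6 × 90 = 54 ksi.
φR_n = 0.75 × 54 × 4.33 = 175.4 kip.

φR_n ≈ 175 kip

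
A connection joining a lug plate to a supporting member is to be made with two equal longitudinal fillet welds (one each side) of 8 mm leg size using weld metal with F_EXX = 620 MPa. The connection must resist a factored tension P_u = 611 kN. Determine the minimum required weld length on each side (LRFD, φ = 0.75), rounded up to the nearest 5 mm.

Throat t_e = 0.707 × 8 = 5.656 mm.
φr_n = 0.75 × 0.6 × 620 × 5.656 × 10⁻³ = 1.578 kN/mm.
L_req = P_u / φr_n = 611 / 1.578 = 387.2 mm total.
Per side: 387.2 / 2 = 193.6 mm.
Round up → use L = 195 mm on each side.

L = 195 mm on each side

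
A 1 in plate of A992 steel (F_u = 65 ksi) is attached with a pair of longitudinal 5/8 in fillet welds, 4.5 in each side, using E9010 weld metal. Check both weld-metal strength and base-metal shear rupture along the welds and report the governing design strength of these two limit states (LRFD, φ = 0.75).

E90XX → F_EXX = 90 ksi.
t_e = 0.707 × 0.625 = 0.4419 in; L = 9 in.
Weld metal: φR_n = 0.75 × 0.6 × 90 × 0.4419 × 9 = 161.1 kip.
Base metal (shear rupture): φR_n = 0.75 × 0.6 × 65 × 1 × 9 = 263.2 kip.
Governing: weld metal.

φR_n ≈ 161 kip (weld metal governs)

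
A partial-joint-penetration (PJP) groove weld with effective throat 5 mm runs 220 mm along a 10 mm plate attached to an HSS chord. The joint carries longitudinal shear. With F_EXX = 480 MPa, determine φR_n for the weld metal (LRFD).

φR_n ≈ 238 kN

Effective throat (given) t_e = 5 mm.
A_we = 5 × 220 = 1100 mm².
F_nw = 0.6 F_EXX = 288 MPa.
φR_n = 0.75 × 288 × 1100 × 10⁻³ = 237.6 kN.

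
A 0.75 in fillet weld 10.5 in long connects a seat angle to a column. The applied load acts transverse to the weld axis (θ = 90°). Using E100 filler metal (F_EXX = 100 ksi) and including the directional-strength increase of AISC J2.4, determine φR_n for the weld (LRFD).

φR_n ≈ 376 kip

t_e = 0.707 × 0.75 = 0.5302 in; A_we = 0.5302 × 10.5 = 5.568 in².
Directional factor: 1.0 + 0.5 sin^1.5(90°) = 1.5.
F_nw = 0.6 × 100 × 1.5 = 90 ksi.
φR_n = 0.75 × 90 × 5.568 = 375.8 kip.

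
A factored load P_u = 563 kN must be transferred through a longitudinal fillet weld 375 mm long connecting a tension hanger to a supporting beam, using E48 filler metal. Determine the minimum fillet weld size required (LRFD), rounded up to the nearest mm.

E48XX → F_EXX = 480 MPa.
Total weld length L = 375 mm.
Required throat t_e = P_u / (φ × 0.6 F_EXX × L) = 563 / (0.75 × 0.6 × 480 × 375 × 10⁻³) = 6.951 mm.
Required leg w = t_e / 0.707 = 9.831 mm → use 10 mm.

w = 10 mm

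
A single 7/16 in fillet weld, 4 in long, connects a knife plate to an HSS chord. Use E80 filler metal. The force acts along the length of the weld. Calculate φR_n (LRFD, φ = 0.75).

E80XX → F_EXX = 80 ksi.
Effective throat t_e = 0.707 × 0.4375 = 0.3093 in.
Total length L = 4 in; A_we = 0.3093 × 4 = 1.237 in².
F_nw = 0.6 F_EXX = 0.6 × 80 = 48 ksi.
φR_n = 0.75 × 48 × 1.237 = 44.54 kips.

φR_n ≈ 44.5 kips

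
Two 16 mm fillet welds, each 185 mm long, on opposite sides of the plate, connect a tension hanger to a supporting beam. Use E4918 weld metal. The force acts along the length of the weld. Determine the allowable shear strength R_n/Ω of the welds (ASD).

E49XX → F_EXX = 490 MPa.
Effective throat t_e = 0.707 × 16 = 11.31 mm.
Total length L = 370 mm; A_we = 11.31 × 370 = 4185 mm².
F_nw = 0.6 F_EXX = 0.6 × 490 = 294 MPa.
R_n = 294 × 4185 × 10⁻³ = 1231 kN; R_n/Ω = 1231/2.0 = 615.3 kN.

R_n/Ω ≈ 615 kN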